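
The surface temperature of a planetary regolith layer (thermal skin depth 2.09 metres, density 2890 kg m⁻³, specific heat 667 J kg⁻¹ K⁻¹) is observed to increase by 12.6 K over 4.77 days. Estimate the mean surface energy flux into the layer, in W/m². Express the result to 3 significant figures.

123

Areal heat capacity C = ρ c_p D = 2890 × 667 × 2.09 = 4.03×10^6 J/(m^2 K).
Required heat per unit area: Q = C ΔT = 4.03×10^6 × 12.6 = 5.08×10^7 J/m².
Flux F = Q / Δt = 5.08×10^7 / 4.12×10^5 s = 123 W/m².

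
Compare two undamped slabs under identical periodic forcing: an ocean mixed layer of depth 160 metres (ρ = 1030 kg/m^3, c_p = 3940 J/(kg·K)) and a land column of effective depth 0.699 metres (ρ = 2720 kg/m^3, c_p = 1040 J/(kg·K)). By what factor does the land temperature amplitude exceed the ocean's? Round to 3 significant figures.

C_ocean = 1030 × 3940 × 160 = 6.49×10^8 J/(m²·K).
C_land = 2720 × 1040 × 0.699 = 1.98×10^6 J/(m²·K).
Undamped amplitude ∝ 1/C, so A_land/A_ocean = C_ocean/C_land = 328.

328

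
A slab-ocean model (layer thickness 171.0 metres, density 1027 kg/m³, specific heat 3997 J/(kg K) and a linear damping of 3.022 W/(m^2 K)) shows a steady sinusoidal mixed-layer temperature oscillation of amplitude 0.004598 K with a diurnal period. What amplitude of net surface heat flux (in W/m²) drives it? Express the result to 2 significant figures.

230

Areal heat capacity C = ρ c_p D = 1027 × 3997 × 171.0 = 7.02×10^8 J/(m^2 K).
ω = 2π / 86400 s = 7.27×10^-5 s⁻¹.
√((Cω)² + λ²) = √((51000)² + 3.022²) = 51000 W/(m²·K).
F₀ = A × √((Cω)²+λ²) = 0.004598 × 51000 = 235 W/m².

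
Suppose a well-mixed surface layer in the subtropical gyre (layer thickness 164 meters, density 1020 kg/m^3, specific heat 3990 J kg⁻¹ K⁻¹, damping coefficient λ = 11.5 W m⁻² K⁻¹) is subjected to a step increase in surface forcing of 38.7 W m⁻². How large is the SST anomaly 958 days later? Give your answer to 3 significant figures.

Areal heat capacity C = ρ c_p D = 1020 × 3990 × 164 = 6.67×10^8 J/(m^2 K).
τ = C / λ = 6.67×10^8 / 11.5 = 5.80×10^7 s.
Equilibrium anomaly ΔT_eq = F / λ = 38.7 / 11.5 = 3.37 K.
t = 958 days = 8.28×10^7 s, so t/τ = 1.43.
ΔT(t) = ΔT_eq (1 − e^(−t/τ)) = 3.37 × (1 − e^−1.43) = 2.56 K.

2.56 K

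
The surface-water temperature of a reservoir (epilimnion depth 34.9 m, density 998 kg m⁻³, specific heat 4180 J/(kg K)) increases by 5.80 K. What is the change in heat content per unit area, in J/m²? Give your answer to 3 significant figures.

8.44×10^8

Areal heat capacity C = ρ c_p D = 998 × 4180 × 34.9 = 1.46×10^8 J m⁻² K⁻¹.
ΔQ = C ΔT = 1.46×10^8 × 5.80 = 8.44×10^8 J/m².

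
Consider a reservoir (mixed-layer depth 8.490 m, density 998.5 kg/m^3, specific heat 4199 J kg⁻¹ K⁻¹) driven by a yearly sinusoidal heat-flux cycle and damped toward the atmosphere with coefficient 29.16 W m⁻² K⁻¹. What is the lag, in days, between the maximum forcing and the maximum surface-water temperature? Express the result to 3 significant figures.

13.9 days

Areal heat capacity C = ρ c_p D = 998.5 × 4199 × 8.490 = 3.56×10^7 J m⁻² K⁻¹.
ω = 2π / 3.15×10^7 s = 1.99×10^-7 s⁻¹.
Phase lag φ = arctan(Cω/λ) = arctan(7.09/29.16) = 0.239 rad.
Time lag = φ / ω = 0.239 / 1.99×10^-7 = 1.20×10^6 s = 13.9 days.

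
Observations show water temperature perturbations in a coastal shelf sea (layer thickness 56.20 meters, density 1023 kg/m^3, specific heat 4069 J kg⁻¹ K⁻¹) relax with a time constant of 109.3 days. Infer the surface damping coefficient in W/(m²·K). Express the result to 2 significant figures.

Areal heat capacity C = ρ c_p D = 1023 × 4069 × 56.20 = 2.34×10^8 J/(m^2 K).
τ = 109.3 days = 9.44×10^6 s.
λ = C / τ = 2.34×10^8 / 9.44×10^6 = 24.8 W/(m²·K).

25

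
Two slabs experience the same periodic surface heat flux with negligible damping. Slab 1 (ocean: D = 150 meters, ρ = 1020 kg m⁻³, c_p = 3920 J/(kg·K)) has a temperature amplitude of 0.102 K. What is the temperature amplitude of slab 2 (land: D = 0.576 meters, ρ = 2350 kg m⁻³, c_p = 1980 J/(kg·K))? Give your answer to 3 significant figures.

22.8 K

C_ocean = 6.00×10^8 J/(m²·K); C_land = 2.68×10^6 J/(m²·K).
A ∝ 1/C ⇒ A_land = A_ocean × C_ocean/C_land = 0.102 × 224 = 22.8 K.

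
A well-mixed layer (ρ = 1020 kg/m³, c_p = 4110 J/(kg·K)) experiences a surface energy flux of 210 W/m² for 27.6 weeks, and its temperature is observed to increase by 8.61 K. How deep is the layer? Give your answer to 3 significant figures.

Heat input Q = F Δt = 210 × 1.67×10^7 s = 3.51×10^9 J/m².
Required areal heat capacity C = Q / ΔT = 4.07×10^8 J/(m²·K).
Depth D = C / (ρ c_p) = 4.07×10^8 / (1020 × 4110) = 97.1 m.

97.1 m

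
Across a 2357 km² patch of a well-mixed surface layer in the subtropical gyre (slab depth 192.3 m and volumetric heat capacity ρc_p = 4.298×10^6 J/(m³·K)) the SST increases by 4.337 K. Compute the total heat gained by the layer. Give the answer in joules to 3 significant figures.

Areal heat capacity C = ρc_p × D = 4.298×10^6 × 192.3 = 8.27×10^8 J/(m²·K).
Heat per unit area: q = C ΔT = 8.27×10^8 × 4.337 = 3.58×10^9 J/m².
Total heat: Q = q × A = 3.58×10^9 × (2357 × 10⁶ m²) = 8.45×10^18 J.

8.45×10^18 J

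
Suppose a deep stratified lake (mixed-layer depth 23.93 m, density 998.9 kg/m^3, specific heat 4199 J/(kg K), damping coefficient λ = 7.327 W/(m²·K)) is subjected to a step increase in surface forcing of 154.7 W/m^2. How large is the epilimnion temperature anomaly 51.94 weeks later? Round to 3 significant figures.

19.0 K

Areal heat capacity C = ρ c_p D = 998.9 × 4199 × 23.93 = 1.00×10^8 J m⁻² K⁻¹.
τ = C / λ = 1.00×10^8 / 7.327 = 1.37×10^7 s.
Equilibrium anomaly ΔT_eq = F / λ = 154.7 / 7.327 = 21.1 K.
t = 51.94 weeks = 3.14×10^7 s, so t/τ = 2.29.
ΔT(t) = ΔT_eq (1 − e^(−t/τ)) = 21.1 × (1 − e^−2.29) = 19.0 K.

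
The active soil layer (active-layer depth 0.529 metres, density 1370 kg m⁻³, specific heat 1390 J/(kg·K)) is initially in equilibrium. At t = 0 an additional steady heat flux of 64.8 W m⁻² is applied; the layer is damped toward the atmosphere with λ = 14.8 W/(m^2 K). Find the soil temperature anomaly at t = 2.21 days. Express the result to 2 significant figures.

Areal heat capacity C = ρ c_p D = 1370 × 1390 × 0.529 = 1.01×10^6 J/(m²·K).
τ = C / λ = 1.01×10^6 / 14.8 = 68100 s.
Equilibrium anomaly ΔT_eq = F / λ = 64.8 / 14.8 = 4.38 K.
t = 2.21 days = 1.91×10^5 s, so t/τ = 2.81.
ΔT(t) = ΔT_eq (1 − e^(−t/τ)) = 4.38 × (1 − e^−2.81) = 4.11 K.

4.1 K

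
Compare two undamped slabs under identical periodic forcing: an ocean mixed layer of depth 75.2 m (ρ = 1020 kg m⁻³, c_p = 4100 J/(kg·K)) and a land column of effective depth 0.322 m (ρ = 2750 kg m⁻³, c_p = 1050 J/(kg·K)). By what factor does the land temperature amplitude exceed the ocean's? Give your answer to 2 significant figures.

340

C_ocean = 1020 × 4100 × 75.2 = 3.14×10^8 J/(m²·K).
C_land = 2750 × 1050 × 0.322 = 9.30×10^5 J/(m²·K).
Undamped amplitude ∝ 1/C, so A_land/A_ocean = C_ocean/C_land = 338.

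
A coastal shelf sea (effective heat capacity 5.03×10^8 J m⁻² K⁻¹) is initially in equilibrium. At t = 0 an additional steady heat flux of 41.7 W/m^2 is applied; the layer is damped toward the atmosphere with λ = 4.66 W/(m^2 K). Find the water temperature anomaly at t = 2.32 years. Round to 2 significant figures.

4.4 K

Areal heat capacity C = 5.03×10^8 J m⁻² K⁻¹ (given).
τ = C / λ = 5.03×10^8 / 4.66 = 1.08×10^8 s.
Equilibrium anomaly ΔT_eq = F / λ = 41.7 / 4.66 = 8.95 K.
t = 2.32 years = 7.32×10^7 s, so t/τ = 0.678.
ΔT(t) = ΔT_eq (1 − e^(−t/τ)) = 8.95 × (1 − e^−0.678) = 4.41 K.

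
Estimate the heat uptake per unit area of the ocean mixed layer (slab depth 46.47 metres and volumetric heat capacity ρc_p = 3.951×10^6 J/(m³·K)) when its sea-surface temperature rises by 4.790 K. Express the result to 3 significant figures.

Areal heat capacity C = ρc_p × D = 3.951×10^6 × 46.47 = 1.84×10^8 J m⁻² K⁻¹.
ΔQ = C ΔT = 1.84×10^8 × 4.790 = 8.79×10^8 J/m².

8.79×10^8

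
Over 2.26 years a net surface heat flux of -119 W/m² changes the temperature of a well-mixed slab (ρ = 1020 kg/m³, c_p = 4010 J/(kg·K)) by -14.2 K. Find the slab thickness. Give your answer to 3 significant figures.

Heat input Q = F Δt = -119 × 7.13×10^7 s = -8.49×10^9 J/m².
Required areal heat capacity C = Q / ΔT = 5.98×10^8 J/(m²·K).
Depth D = C / (ρ c_p) = 5.98×10^8 / (1020 × 4010) = 146 m.

146 m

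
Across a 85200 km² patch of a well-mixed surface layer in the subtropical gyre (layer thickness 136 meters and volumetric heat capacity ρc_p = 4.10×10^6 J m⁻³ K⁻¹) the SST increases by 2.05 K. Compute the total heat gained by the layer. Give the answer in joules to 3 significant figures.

9.74×10^19 J

Areal heat capacity C = ρc_p × D = 4.10×10^6 × 136 = 5.58×10^8 J/(m²·K).
Heat per unit area: q = C ΔT = 5.58×10^8 × 2.05 = 1.14×10^9 J/m².
Total heat: Q = q × A = 1.14×10^9 × (85200 × 10⁶ m²) = 9.74×10^19 J.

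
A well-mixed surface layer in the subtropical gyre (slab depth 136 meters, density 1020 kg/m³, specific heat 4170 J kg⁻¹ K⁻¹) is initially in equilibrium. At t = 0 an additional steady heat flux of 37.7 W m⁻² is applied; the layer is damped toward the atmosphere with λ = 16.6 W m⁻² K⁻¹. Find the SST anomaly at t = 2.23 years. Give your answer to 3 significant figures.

Areal heat capacity C = ρ c_p D = 1020 × 4170 × 136 = 5.78×10^8 J m⁻² K⁻¹.
τ = C / λ = 5.78×10^8 / 16.6 = 3.48×10^7 s.
Equilibrium anomaly ΔT_eq = F / λ = 37.7 / 16.6 = 2.27 K.
t = 2.23 years = 7.04×10^7 s, so t/τ = 2.02.
ΔT(t) = ΔT_eq (1 − e^(−t/τ)) = 2.27 × (1 − e^−2.02) = 1.97 K.

1.97 K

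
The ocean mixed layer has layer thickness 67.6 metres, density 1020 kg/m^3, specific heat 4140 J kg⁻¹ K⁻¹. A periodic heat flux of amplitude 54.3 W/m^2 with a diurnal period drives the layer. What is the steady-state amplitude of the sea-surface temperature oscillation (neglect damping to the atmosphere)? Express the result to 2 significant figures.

Areal heat capacity C = ρ c_p D = 1020 × 4140 × 67.6 = 2.85×10^8 J/(m²·K).
Angular frequency ω = 2π / T = 2π / 86400 s = 7.27×10^-5 s⁻¹.
Cω = 2.85×10^8 × 7.27×10^-5 = 20800 W/(m²·K).
Amplitude A = F₀ / (Cω) = 54.3 / 20800 = 0.00262 K.

0.0026 K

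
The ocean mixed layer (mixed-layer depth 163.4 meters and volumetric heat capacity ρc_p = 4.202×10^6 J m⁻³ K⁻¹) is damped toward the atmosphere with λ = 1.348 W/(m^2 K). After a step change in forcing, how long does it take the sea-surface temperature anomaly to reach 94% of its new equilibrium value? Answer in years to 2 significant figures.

45 years

Areal heat capacity C = ρc_p × D = 4.202×10^6 × 163.4 = 6.87×10^8 J/(m²·K).
τ = C / λ = 6.87×10^8 / 1.348 = 5.09×10^8 s.
Fraction reached: 1 − e^(−t/τ) = 0.94 ⇒ t = −τ ln(1 − 0.94) = τ × 2.81.
t = 1.43×10^9 s = 45.4 years.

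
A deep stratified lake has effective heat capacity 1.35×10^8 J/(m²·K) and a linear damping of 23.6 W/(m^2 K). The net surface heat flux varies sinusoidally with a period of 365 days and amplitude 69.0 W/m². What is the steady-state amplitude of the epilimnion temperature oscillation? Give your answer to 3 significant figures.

1.93 K

Areal heat capacity C = 1.35×10^8 J/(m²·K) (given).
Angular frequency ω = 2π / T = 2π / 3.15×10^7 s = 1.99×10^-7 s⁻¹.
√((Cω)² + λ²) = √((26.9)² + 23.6²) = 35.8 W/(m²·K).
Amplitude A = F₀ / √((Cω)²+λ²) = 69.0 / 35.8 = 1.93 K.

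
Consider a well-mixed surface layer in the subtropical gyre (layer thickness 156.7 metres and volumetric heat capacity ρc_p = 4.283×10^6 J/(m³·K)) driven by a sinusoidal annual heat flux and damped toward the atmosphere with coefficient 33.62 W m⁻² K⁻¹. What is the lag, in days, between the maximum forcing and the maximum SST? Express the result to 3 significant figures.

76.9 days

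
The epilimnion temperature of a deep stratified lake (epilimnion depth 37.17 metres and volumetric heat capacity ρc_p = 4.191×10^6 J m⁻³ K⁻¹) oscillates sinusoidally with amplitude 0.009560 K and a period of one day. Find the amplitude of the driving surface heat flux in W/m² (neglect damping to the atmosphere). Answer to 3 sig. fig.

Areal heat capacity C = ρc_p × D = 4.191×10^6 × 37.17 = 1.56×10^8 J m⁻² K⁻¹.
ω = 2π / 86400 s = 7.27×10^-5 s⁻¹.
Cω = 1.56×10^8 × 7.27×10^-5 = 11300 W/(m²·K).
F₀ = A × Cω = 0.009560 × 11300 = 108 W/m².

108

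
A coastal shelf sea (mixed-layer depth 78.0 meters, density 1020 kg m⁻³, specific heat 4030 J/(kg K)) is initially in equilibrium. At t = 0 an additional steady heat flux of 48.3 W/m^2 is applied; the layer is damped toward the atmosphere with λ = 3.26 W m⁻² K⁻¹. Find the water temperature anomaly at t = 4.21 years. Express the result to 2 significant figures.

11 K

Areal heat capacity C = ρ c_p D = 1020 × 4030 × 78.0 = 3.21×10^8 J m⁻² K⁻¹.
τ = C / λ = 3.21×10^8 / 3.26 = 9.84×10^7 s.
Equilibrium anomaly ΔT_eq = F / λ = 48.3 / 3.26 = 14.8 K.
t = 4.21 years = 1.33×10^8 s, so t/τ = 1.35.
ΔT(t) = ΔT_eq (1 − e^(−t/τ)) = 14.8 × (1 − e^−1.35) = 11.0 K.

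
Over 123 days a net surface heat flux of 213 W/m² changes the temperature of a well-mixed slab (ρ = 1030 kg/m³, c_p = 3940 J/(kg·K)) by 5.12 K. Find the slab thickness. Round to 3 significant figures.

Heat input Q = F Δt = 213 × 1.06×10^7 s = 2.26×10^9 J/m².
Required areal heat capacity C = Q / ΔT = 4.42×10^8 J/(m²·K).
Depth D = C / (ρ c_p) = 4.42×10^8 / (1030 × 3940) = 109 m.

109 m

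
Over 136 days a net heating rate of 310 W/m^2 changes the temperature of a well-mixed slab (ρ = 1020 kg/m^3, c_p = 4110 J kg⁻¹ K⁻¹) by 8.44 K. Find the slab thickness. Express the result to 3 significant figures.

Heat input Q = F Δt = 310 × 1.18×10^7 s = 3.64×10^9 J/m².
Required areal heat capacity C = Q / ΔT = 4.32×10^8 J/(m²·K).
Depth D = C / (ρ c_p) = 4.32×10^8 / (1020 × 4110) = 103 m.

103 m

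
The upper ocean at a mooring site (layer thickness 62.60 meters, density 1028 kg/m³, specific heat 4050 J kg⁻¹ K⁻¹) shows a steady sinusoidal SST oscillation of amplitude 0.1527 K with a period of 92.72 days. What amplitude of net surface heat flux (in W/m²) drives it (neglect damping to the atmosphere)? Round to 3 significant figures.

31.2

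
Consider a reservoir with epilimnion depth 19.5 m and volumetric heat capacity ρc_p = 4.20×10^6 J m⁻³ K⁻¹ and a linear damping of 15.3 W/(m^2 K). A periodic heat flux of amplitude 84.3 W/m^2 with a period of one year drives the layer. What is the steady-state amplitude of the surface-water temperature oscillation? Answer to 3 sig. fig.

Areal heat capacity C = ρc_p × D = 4.20×10^6 × 19.5 = 8.19×10^7 J/(m^2 K).
Angular frequency ω = 2π / T = 2π / 3.15×10^7 s = 1.99×10^-7 s⁻¹.
√((Cω)² + λ²) = √((16.3)² + 15.3²) = 22.4 W/(m²·K).
Amplitude A = F₀ / √((Cω)²+λ²) = 84.3 / 22.4 = 3.77 K.

3.77 K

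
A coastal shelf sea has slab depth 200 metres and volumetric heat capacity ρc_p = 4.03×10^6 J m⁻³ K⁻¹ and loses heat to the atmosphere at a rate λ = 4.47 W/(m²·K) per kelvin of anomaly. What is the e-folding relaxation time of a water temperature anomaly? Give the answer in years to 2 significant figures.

5.7 years

Areal heat capacity C = ρc_p × D = 4.03×10^6 × 200 = 8.06×10^8 J m⁻² K⁻¹.
Relaxation time τ = C / λ = 8.06×10^8 / 4.47 = 1.80×10^8 s.
In years: 1.80×10^8 s / (3.156×10^7 s/year) = 5.71 years.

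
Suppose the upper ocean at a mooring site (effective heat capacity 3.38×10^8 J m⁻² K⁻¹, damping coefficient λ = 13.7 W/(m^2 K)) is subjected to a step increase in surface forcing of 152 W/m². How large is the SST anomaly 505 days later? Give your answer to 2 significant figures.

Areal heat capacity C = 3.38×10^8 J m⁻² K⁻¹ (given).
τ = C / λ = 3.38×10^8 / 13.7 = 2.47×10^7 s.
Equilibrium anomaly ΔT_eq = F / λ = 152 / 13.7 = 11.1 K.
t = 505 days = 4.36×10^7 s, so t/τ = 1.77.
ΔT(t) = ΔT_eq (1 − e^(−t/τ)) = 11.1 × (1 − e^−1.77) = 9.20 K.

9.2 K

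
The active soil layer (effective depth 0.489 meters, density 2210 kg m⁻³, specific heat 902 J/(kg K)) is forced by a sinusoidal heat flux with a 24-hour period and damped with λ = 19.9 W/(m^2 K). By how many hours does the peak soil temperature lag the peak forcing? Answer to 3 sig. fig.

4.95 hours

Areal heat capacity C = ρ c_p D = 2210 × 902 × 0.489 = 9.75×10^5 J/(m^2 K).
ω = 2π / 86400 s = 7.27×10^-5 s⁻¹.
Phase lag φ = arctan(Cω/λ) = arctan(70.9/19.9) = 1.30 rad.
Time lag = φ / ω = 1.30 / 7.27×10^-5 = 17800 s = 4.95 hours.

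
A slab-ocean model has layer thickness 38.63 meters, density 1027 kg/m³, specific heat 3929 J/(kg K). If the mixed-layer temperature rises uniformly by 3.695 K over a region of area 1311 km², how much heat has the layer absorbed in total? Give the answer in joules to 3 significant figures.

Areal heat capacity C = ρ c_p D = 1027 × 3929 × 38.63 = 1.56×10^8 J/(m²·K).
Heat per unit area: q = C ΔT = 1.56×10^8 × 3.695 = 5.76×10^8 J/m².
Total heat: Q = q × A = 5.76×10^8 × (1311 × 10⁶ m²) = 7.55×10^17 J.

7.55×10^17 J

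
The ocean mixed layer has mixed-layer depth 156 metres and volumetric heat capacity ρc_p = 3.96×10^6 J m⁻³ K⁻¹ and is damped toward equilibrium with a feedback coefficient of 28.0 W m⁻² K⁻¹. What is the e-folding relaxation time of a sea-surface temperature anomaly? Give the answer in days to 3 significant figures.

Areal heat capacity C = ρc_p × D = 3.96×10^6 × 156 = 6.18×10^8 J/(m^2 K).
Relaxation time τ = C / λ = 6.18×10^8 / 28.0 = 2.21×10^7 s.
In days: 2.21×10^7 s / (86400 s/day) = 255 days.

255 days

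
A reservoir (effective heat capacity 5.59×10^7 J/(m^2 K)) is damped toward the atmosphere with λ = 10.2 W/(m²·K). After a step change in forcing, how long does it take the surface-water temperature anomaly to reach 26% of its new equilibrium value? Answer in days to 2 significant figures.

19 days

Areal heat capacity C = 5.59×10^7 J/(m^2 K) (given).
τ = C / λ = 5.59×10^7 / 10.2 = 5.48×10^6 s.
Fraction reached: 1 − e^(−t/τ) = 0.26 ⇒ t = −τ ln(1 − 0.26) = τ × 0.301.
t = 1.65×10^6 s = 19.1 days.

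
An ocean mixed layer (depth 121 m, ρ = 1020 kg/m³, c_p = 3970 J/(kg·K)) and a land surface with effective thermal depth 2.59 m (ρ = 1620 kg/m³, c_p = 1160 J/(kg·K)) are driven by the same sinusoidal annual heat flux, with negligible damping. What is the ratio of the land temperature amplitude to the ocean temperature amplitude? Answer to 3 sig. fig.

C_ocean = 1020 × 3970 × 121 = 4.90×10^8 J/(m²·K).
C_land = 1620 × 1160 × 2.59 = 4.87×10^6 J/(m²·K).
Undamped amplitude ∝ 1/C, so A_land/A_ocean = C_ocean/C_land = 101.

101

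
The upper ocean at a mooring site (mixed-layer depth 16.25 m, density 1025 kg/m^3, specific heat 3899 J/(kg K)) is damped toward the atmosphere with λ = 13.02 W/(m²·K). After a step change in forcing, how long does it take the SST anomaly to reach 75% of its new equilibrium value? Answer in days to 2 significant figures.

80 days

Areal heat capacity C = ρ c_p D = 1025 × 3899 × 16.25 = 6.49×10^7 J m⁻² K⁻¹.
τ = C / λ = 6.49×10^7 / 13.02 = 4.99×10^6 s.
Fraction reached: 1 − e^(−t/τ) = 0.75 ⇒ t = −τ ln(1 − 0.75) = τ × 1.39.
t = 6.91×10^6 s = 80.0 days.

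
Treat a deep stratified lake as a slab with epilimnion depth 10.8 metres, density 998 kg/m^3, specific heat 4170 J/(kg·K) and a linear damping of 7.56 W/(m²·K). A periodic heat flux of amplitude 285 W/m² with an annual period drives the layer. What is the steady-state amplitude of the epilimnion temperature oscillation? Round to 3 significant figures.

Areal heat capacity C = ρ c_p D = 998 × 4170 × 10.8 = 4.49×10^7 J/(m²·K).
Angular frequency ω = 2π / T = 2π / 3.15×10^7 s = 1.99×10^-7 s⁻¹.
√((Cω)² + λ²) = √((8.95)² + 7.56²) = 11.7 W/(m²·K).
Amplitude A = F₀ / √((Cω)²+λ²) = 285 / 11.7 = 24.3 K.

24.3 K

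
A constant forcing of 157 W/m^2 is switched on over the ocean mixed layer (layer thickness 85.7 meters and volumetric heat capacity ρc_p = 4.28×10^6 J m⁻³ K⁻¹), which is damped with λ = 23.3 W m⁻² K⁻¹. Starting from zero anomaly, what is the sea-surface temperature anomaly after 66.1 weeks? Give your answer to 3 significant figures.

Areal heat capacity C = ρc_p × D = 4.28×10^6 × 85.7 = 3.67×10^8 J/(m^2 K).
τ = C / λ = 3.67×10^8 / 23.3 = 1.57×10^7 s.
Equilibrium anomaly ΔT_eq = F / λ = 157 / 23.3 = 6.74 K.
t = 66.1 weeks = 4.00×10^7 s, so t/τ = 2.54.
ΔT(t) = ΔT_eq (1 − e^(−t/τ)) = 6.74 × (1 − e^−2.54) = 6.21 K.

6.21 K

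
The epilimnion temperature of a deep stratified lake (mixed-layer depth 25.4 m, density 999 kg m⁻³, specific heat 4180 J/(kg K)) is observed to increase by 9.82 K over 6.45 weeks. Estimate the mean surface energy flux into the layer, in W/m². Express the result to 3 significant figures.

Areal heat capacity C = ρ c_p D = 999 × 4180 × 25.4 = 1.06×10^8 J/(m²·K).
Required heat per unit area: Q = C ΔT = 1.06×10^8 × 9.82 = 1.04×10^9 J/m².
Flux F = Q / Δt = 1.04×10^9 / 3.90×10^6 s = 267 W/m².

267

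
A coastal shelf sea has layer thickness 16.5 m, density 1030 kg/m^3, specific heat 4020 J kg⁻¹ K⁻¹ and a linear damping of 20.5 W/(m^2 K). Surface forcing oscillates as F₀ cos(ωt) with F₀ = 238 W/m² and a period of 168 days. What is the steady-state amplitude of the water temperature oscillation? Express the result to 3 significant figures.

Areal heat capacity C = ρ c_p D = 1030 × 4020 × 16.5 = 6.83×10^7 J m⁻² K⁻¹.
Angular frequency ω = 2π / T = 2π / 1.45×10^7 s = 4.33×10^-7 s⁻¹.
√((Cω)² + λ²) = √((29.6)² + 20.5²) = 36.0 W/(m²·K).
Amplitude A = F₀ / √((Cω)²+λ²) = 238 / 36.0 = 6.61 K.

6.61 K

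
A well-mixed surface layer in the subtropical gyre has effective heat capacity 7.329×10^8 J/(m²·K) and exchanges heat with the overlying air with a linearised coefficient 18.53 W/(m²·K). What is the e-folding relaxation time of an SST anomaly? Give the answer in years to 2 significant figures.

Areal heat capacity C = 7.329×10^8 J/(m²·K) (given).
Relaxation time τ = C / λ = 7.33×10^8 / 18.53 = 3.96×10^7 s.
In years: 3.96×10^7 s / (3.156×10^7 s/year) = 1.25 years.

1.3 years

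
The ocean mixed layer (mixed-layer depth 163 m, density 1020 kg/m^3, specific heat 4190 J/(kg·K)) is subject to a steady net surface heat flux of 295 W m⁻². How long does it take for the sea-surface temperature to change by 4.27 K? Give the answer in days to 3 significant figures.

117 days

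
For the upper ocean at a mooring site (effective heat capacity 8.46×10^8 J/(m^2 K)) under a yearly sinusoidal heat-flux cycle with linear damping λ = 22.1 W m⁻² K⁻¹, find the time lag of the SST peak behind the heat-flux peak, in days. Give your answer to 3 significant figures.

83.7 days

Areal heat capacity C = 8.46×10^8 J/(m^2 K) (given).
ω = 2π / 3.15×10^7 s = 1.99×10^-7 s⁻¹.
Phase lag φ = arctan(Cω/λ) = arctan(169/22.1) = 1.44 rad.
Time lag = φ / ω = 1.44 / 1.99×10^-7 = 7.23×10^6 s = 83.7 days.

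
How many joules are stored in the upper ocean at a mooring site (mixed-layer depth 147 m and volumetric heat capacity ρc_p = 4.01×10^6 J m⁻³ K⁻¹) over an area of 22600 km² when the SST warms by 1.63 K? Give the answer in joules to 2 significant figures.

2.2×10^19 J

Areal heat capacity C = ρc_p × D = 4.01×10^6 × 147 = 5.89×10^8 J/(m^2 K).
Heat per unit area: q = C ΔT = 5.89×10^8 × 1.63 = 9.61×10^8 J/m².
Total heat: Q = q × A = 9.61×10^8 × (22600 × 10⁶ m²) = 2.17×10^19 J.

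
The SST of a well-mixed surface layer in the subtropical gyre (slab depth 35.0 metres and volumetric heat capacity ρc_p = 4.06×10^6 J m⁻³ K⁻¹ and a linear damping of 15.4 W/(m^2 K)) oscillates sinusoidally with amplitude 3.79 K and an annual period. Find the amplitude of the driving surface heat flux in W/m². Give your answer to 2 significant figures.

120

Areal heat capacity C = ρc_p × D = 4.06×10^6 × 35.0 = 1.42×10^8 J/(m²·K).
ω = 2π / 3.15×10^7 s = 1.99×10^-7 s⁻¹.
√((Cω)² + λ²) = √((28.3)² + 15.4²) = 32.2 W/(m²·K).
F₀ = A × √((Cω)²+λ²) = 3.79 × 32.2 = 122 W/m².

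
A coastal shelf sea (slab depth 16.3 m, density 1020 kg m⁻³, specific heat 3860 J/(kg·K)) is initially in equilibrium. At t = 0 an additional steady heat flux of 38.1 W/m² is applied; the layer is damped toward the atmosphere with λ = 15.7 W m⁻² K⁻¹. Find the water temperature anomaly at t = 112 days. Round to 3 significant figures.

2.20 K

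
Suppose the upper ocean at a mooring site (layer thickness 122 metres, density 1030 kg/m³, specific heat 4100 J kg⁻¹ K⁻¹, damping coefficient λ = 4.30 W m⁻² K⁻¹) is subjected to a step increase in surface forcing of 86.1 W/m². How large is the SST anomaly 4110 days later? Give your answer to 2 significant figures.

19 K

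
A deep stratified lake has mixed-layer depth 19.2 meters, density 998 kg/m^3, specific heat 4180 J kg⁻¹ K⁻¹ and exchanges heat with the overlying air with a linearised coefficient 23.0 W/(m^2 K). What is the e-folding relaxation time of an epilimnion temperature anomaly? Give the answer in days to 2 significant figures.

Areal heat capacity C = ρ c_p D = 998 × 4180 × 19.2 = 8.01×10^7 J/(m²·K).
Relaxation time τ = C / λ = 8.01×10^7 / 23.0 = 3.48×10^6 s.
In days: 3.48×10^6 s / (86400 s/day) = 40.3 days.

40 days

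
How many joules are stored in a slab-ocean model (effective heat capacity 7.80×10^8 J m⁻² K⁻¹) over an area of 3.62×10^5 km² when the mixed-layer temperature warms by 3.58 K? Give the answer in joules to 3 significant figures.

1.01×10^21 J

Areal heat capacity C = 7.80×10^8 J m⁻² K⁻¹ (given).
Heat per unit area: q = C ΔT = 7.80×10^8 × 3.58 = 2.79×10^9 J/m².
Total heat: Q = q × A = 2.79×10^9 × (3.62×10^5 × 10⁶ m²) = 1.01×10^21 J.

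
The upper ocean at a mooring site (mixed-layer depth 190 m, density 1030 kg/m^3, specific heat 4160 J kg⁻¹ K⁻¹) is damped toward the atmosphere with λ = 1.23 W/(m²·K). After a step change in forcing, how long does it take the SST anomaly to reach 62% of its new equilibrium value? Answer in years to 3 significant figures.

Areal heat capacity C = ρ c_p D = 1030 × 4160 × 190 = 8.14×10^8 J/(m^2 K).
τ = C / λ = 8.14×10^8 / 1.23 = 6.62×10^8 s.
Fraction reached: 1 − e^(−t/τ) = 0.62 ⇒ t = −τ ln(1 − 0.62) = τ × 0.968.
t = 6.40×10^8 s = 20.3 years.

20.3 years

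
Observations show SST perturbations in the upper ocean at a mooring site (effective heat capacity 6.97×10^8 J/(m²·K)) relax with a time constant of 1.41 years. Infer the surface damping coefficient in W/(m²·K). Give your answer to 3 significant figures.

Areal heat capacity C = 6.97×10^8 J/(m²·K) (given).
τ = 1.41 years = 4.45×10^7 s.
λ = C / τ = 6.97×10^8 / 4.45×10^7 = 15.7 W/(m²·K).

15.7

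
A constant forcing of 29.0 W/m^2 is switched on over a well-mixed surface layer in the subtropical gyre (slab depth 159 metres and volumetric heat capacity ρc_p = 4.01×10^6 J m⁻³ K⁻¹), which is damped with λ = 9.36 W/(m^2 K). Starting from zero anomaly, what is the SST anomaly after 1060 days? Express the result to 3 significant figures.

Areal heat capacity C = ρc_p × D = 4.01×10^6 × 159 = 6.38×10^8 J/(m^2 K).
τ = C / λ = 6.38×10^8 / 9.36 = 6.81×10^7 s.
Equilibrium anomaly ΔT_eq = F / λ = 29.0 / 9.36 = 3.10 K.
t = 1060 days = 9.16×10^7 s, so t/τ = 1.34.
ΔT(t) = ΔT_eq (1 − e^(−t/τ)) = 3.10 × (1 − e^−1.34) = 2.29 K.

2.29 K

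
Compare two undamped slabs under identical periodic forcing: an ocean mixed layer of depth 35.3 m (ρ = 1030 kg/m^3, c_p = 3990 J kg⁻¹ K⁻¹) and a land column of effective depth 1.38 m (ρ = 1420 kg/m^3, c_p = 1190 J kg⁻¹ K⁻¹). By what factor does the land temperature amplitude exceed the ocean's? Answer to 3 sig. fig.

62.2

C_ocean = 1030 × 3990 × 35.3 = 1.45×10^8 J/(m²·K).
C_land = 1420 × 1190 × 1.38 = 2.33×10^6 J/(m²·K).
Undamped amplitude ∝ 1/C, so A_land/A_ocean = C_ocean/C_land = 62.2.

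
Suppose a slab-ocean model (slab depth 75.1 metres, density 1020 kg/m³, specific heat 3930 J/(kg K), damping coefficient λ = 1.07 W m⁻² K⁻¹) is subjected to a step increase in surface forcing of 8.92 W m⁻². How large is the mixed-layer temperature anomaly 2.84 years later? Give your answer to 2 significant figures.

Areal heat capacity C = ρ c_p D = 1020 × 3930 × 75.1 = 3.01×10^8 J m⁻² K⁻¹.
τ = C / λ = 3.01×10^8 / 1.07 = 2.81×10^8 s.
Equilibrium anomaly ΔT_eq = F / λ = 8.92 / 1.07 = 8.34 K.
t = 2.84 years = 8.96×10^7 s, so t/τ = 0.319.
ΔT(t) = ΔT_eq (1 − e^(−t/τ)) = 8.34 × (1 − e^−0.319) = 2.27 K.

2.3 K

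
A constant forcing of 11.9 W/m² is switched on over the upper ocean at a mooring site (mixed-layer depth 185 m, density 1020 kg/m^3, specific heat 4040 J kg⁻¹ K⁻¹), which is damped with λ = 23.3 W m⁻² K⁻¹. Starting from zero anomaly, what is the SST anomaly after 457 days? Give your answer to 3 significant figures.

Areal heat capacity C = ρ c_p D = 1020 × 4040 × 185 = 7.62×10^8 J m⁻² K⁻¹.
τ = C / λ = 7.62×10^8 / 23.3 = 3.27×10^7 s.
Equilibrium anomaly ΔT_eq = F / λ = 11.9 / 23.3 = 0.511 K.
t = 457 days = 3.95×10^7 s, so t/τ = 1.21.
ΔT(t) = ΔT_eq (1 − e^(−t/τ)) = 0.511 × (1 − e^−1.21) = 0.358 K.

0.358 K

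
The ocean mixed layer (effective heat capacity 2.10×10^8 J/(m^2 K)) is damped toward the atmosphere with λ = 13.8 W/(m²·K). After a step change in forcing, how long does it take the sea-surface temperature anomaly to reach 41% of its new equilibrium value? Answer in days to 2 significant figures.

Areal heat capacity C = 2.10×10^8 J/(m^2 K) (given).
τ = C / λ = 2.10×10^8 / 13.8 = 1.52×10^7 s.
Fraction reached: 1 − e^(−t/τ) = 0.41 ⇒ t = −τ ln(1 − 0.41) = τ × 0.528.
t = 8.03×10^6 s = 92.9 days.

93 days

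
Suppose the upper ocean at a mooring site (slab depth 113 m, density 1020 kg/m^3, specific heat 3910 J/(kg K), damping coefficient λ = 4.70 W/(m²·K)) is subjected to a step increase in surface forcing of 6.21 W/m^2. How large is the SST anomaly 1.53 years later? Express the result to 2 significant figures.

0.52 K

Areal heat capacity C = ρ c_p D = 1020 × 3910 × 113 = 4.51×10^8 J/(m²·K).
τ = C / λ = 4.51×10^8 / 4.70 = 9.59×10^7 s.
Equilibrium anomaly ΔT_eq = F / λ = 6.21 / 4.70 = 1.32 K.
t = 1.53 years = 4.83×10^7 s, so t/τ = 0.504.
ΔT(t) = ΔT_eq (1 − e^(−t/τ)) = 1.32 × (1 − e^−0.504) = 0.523 K.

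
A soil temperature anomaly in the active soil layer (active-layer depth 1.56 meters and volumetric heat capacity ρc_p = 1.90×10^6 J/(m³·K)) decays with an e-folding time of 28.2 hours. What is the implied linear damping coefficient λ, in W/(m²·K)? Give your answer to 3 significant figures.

29.2

Areal heat capacity C = ρc_p × D = 1.90×10^6 × 1.56 = 2.96×10^6 J/(m²·K).
τ = 28.2 hours = 1.02×10^5 s.
λ = C / τ = 2.96×10^6 / 1.02×10^5 = 29.2 W/(m²·K).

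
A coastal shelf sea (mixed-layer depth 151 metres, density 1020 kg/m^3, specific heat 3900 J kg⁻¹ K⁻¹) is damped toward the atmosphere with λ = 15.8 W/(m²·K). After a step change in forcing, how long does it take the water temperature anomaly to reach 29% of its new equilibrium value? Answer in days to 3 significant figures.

Areal heat capacity C = ρ c_p D = 1020 × 3900 × 151 = 6.01×10^8 J/(m²·K).
τ = C / λ = 6.01×10^8 / 15.8 = 3.80×10^7 s.
Fraction reached: 1 − e^(−t/τ) = 0.29 ⇒ t = −τ ln(1 − 0.29) = τ × 0.342.
t = 1.30×10^7 s = 151 days.

151 days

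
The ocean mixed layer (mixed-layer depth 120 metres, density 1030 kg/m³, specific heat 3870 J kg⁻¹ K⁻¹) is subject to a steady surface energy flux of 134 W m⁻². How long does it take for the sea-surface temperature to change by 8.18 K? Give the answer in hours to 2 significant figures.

8100 hours

Areal heat capacity C = ρ c_p D = 1030 × 3870 × 120 = 4.78×10^8 J/(m^2 K).
Time required: Δt = C ΔT / F = 4.78×10^8 × 8.18 / 134 = 2.92×10^7 s.
In hours: 2.92×10^7 s / (3600 s/hour) = 8110 hours.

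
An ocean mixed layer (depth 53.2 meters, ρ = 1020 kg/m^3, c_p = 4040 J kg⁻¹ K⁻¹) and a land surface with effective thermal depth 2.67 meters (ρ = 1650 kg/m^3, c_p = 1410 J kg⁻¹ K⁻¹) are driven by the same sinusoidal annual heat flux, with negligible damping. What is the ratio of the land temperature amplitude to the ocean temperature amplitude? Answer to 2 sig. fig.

35

C_ocean = 1020 × 4040 × 53.2 = 2.19×10^8 J/(m²·K).
C_land = 1650 × 1410 × 2.67 = 6.21×10^6 J/(m²·K).
Undamped amplitude ∝ 1/C, so A_land/A_ocean = C_ocean/C_land = 35.3.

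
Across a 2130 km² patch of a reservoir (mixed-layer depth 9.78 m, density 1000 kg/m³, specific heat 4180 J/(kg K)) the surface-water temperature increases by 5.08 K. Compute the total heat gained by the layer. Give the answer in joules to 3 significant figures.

4.42×10^17 J

Areal heat capacity C = ρ c_p D = 1000 × 4180 × 9.78 = 4.09×10^7 J m⁻² K⁻¹.
Heat per unit area: q = C ΔT = 4.09×10^7 × 5.08 = 2.08×10^8 J/m².
Total heat: Q = q × A = 2.08×10^8 × (2130 × 10⁶ m²) = 4.42×10^17 J.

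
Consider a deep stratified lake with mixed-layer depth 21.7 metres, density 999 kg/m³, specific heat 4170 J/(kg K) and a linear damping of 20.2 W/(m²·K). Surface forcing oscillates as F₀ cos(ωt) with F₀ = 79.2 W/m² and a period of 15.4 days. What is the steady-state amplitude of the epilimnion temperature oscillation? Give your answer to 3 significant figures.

0.185 K

Areal heat capacity C = ρ c_p D = 999 × 4170 × 21.7 = 9.04×10^7 J/(m²·K).
Angular frequency ω = 2π / T = 2π / 1.33×10^6 s = 4.72×10^-6 s⁻¹.
√((Cω)² + λ²) = √((427)² + 20.2²) = 427 W/(m²·K).
Amplitude A = F₀ / √((Cω)²+λ²) = 79.2 / 427 = 0.185 K.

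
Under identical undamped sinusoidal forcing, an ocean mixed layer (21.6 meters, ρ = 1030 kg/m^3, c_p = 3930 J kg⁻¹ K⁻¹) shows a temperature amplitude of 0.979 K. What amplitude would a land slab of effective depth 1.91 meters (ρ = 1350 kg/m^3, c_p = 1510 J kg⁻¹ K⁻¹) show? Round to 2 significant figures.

22 K

C_ocean = 8.74×10^7 J/(m²·K); C_land = 3.89×10^6 J/(m²·K).
A ∝ 1/C ⇒ A_land = A_ocean × C_ocean/C_land = 0.979 × 22.5 = 22.0 K.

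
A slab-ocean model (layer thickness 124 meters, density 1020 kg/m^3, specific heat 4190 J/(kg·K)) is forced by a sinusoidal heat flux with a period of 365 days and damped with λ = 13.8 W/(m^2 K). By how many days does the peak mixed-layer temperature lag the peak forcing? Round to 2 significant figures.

84 days

Areal heat capacity C = ρ c_p D = 1020 × 4190 × 124 = 5.30×10^8 J m⁻² K⁻¹.
ω = 2π / 3.15×10^7 s = 1.99×10^-7 s⁻¹.
Phase lag φ = arctan(Cω/λ) = arctan(106/13.8) = 1.44 rad.
Time lag = φ / ω = 1.44 / 1.99×10^-7 = 7.23×10^6 s = 83.7 days.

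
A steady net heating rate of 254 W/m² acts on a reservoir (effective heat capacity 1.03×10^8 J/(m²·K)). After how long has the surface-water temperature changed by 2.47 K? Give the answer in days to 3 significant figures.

11.6 days

Areal heat capacity C = 1.03×10^8 J/(m²·K) (given).
Time required: Δt = C ΔT / F = 1.03×10^8 × 2.47 / 254 = 1.00×10^6 s.
In days: 1.00×10^6 s / (86400 s/day) = 11.6 days.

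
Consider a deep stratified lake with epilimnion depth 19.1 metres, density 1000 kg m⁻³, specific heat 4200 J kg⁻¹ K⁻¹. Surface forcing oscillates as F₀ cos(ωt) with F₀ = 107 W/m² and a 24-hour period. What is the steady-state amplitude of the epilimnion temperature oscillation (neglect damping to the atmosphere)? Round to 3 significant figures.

0.0183 K

Areal heat capacity C = ρ c_p D = 1000 × 4200 × 19.1 = 8.02×10^7 J m⁻² K⁻¹.
Angular frequency ω = 2π / T = 2π / 86400 s = 7.27×10^-5 s⁻¹.
Cω = 8.02×10^7 × 7.27×10^-5 = 5830 W/(m²·K).
Amplitude A = F₀ / (Cω) = 107 / 5830 = 0.0183 K.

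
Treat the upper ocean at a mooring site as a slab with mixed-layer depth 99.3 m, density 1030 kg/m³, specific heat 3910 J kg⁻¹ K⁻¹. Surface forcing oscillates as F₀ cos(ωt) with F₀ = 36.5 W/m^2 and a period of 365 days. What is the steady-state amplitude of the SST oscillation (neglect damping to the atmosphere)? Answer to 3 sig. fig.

Areal heat capacity C = ρ c_p D = 1030 × 3910 × 99.3 = 4.00×10^8 J/(m²·K).
Angular frequency ω = 2π / T = 2π / 3.15×10^7 s = 1.99×10^-7 s⁻¹.
Cω = 4.00×10^8 × 1.99×10^-7 = 79.7 W/(m²·K).
Amplitude A = F₀ / (Cω) = 36.5 / 79.7 = 0.458 K.

0.458 K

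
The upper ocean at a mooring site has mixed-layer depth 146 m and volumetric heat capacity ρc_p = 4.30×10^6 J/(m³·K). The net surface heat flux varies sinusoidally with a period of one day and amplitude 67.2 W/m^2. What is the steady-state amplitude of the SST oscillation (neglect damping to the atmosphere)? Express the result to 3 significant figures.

Areal heat capacity C = ρc_p × D = 4.30×10^6 × 146 = 6.28×10^8 J/(m²·K).
Angular frequency ω = 2π / T = 2π / 86400 s = 7.27×10^-5 s⁻¹.
Cω = 6.28×10^8 × 7.27×10^-5 = 45700 W/(m²·K).
Amplitude A = F₀ / (Cω) = 67.2 / 45700 = 0.00147 K.

0.00147 K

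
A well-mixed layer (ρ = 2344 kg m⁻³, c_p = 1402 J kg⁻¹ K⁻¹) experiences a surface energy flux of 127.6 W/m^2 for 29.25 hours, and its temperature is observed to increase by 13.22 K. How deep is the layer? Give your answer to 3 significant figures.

0.309 m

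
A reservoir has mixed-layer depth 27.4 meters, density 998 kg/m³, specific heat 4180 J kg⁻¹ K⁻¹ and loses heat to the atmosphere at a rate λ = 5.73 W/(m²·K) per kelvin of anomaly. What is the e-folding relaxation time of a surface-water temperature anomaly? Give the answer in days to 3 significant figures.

Areal heat capacity C = ρ c_p D = 998 × 4180 × 27.4 = 1.14×10^8 J/(m^2 K).
Relaxation time τ = C / λ = 1.14×10^8 / 5.73 = 1.99×10^7 s.
In days: 1.99×10^7 s / (86400 s/day) = 231 days.

231 days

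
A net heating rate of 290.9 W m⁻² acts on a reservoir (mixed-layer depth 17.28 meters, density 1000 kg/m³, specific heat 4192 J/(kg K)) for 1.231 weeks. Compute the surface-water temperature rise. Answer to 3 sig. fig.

2.99 K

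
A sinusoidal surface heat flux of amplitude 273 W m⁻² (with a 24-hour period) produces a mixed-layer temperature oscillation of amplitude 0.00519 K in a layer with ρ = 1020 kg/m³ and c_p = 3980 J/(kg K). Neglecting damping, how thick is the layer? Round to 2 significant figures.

180 m

ω = 2π / 86400 s = 7.27×10^-5 s⁻¹.
Required C = F₀ / (A ω) = 273 / (0.00519 × 7.27×10^-5) = 7.23×10^8 J/(m²·K).
D = C / (ρ c_p) = 7.23×10^8 / (1020 × 3980) = 178 m.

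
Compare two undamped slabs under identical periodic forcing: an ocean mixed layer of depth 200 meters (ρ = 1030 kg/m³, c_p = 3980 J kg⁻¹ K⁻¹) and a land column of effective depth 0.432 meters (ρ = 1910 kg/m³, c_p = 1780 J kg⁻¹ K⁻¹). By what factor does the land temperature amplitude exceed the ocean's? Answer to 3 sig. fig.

558

C_ocean = 1030 × 3980 × 200 = 8.20×10^8 J/(m²·K).
C_land = 1910 × 1780 × 0.432 = 1.47×10^6 J/(m²·K).
Undamped amplitude ∝ 1/C, so A_land/A_ocean = C_ocean/C_land = 558.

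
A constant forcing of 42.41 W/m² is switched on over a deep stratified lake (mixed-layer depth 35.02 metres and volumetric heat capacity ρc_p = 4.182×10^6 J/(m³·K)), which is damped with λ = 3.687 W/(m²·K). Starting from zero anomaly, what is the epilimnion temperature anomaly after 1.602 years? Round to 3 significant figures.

8.28 K

Areal heat capacity C = ρc_p × D = 4.182×10^6 × 35.02 = 1.46×10^8 J m⁻² K⁻¹.
τ = C / λ = 1.46×10^8 / 3.687 = 3.97×10^7 s.
Equilibrium anomaly ΔT_eq = F / λ = 42.41 / 3.687 = 11.5 K.
t = 1.602 years = 5.06×10^7 s, so t/τ = 1.27.
ΔT(t) = ΔT_eq (1 − e^(−t/τ)) = 11.5 × (1 − e^−1.27) = 8.28 K.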